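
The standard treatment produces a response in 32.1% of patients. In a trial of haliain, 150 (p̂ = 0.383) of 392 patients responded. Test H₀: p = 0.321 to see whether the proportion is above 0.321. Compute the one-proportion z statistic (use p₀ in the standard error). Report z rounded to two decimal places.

z = 2.61

p̂ = 150/392 ≈ 0.3827.
Under H₀, SE = √(0.321·0.679/392) = √(0.000556018) = 0.0236.
z = (0.3827 − 0.321)/0.0236 = 0.0617/0.0236 = 2.61.
p-value = P(Z > 2.615) ≈ 0.0045.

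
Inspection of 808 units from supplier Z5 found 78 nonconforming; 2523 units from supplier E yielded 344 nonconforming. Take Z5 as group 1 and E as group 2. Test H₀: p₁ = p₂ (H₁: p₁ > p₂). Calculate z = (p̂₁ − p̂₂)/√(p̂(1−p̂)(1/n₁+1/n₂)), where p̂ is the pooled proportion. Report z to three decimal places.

p̂₁ = 78/808 = 0.09653, p̂₂ = 344/2523 = 0.13635.
Pooled p̂ = (78+344)/(808+2523) = 422/3331 = 0.12669.
SE = √(0.110639 × 0.00163398) = 0.01345.
z = (0.09653 − 0.13635)/0.01345 = -0.03982/0.01345 = -2.961.
p-value = P(Z > -2.961) ≈ 0.9985.

z = -2.961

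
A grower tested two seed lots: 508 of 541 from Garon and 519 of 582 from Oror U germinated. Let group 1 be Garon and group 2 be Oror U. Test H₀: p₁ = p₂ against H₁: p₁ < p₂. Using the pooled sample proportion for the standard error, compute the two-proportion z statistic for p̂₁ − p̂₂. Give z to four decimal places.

z = 2.8296

p̂₁ = 508/541 ≈ 0.939002, p̂₂ = 519/582 ≈ 0.891753.
Pooled p̂ = (508+519)/(541+582) = 1027/1123 = 0.914515.
SE = √(0.0781776 × 0.00356664) = 0.016698.
z = (0.939002 − 0.891753)/0.016698 = 0.047249/0.016698 = 2.8296.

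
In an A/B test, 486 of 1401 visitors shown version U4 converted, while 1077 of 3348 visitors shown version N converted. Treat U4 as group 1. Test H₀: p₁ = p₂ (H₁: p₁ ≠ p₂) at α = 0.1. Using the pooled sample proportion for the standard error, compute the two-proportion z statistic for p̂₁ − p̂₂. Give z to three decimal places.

z = 1.686

p̂₁ = 486/1401 ≈ 0.346895, p̂₂ = 1077/3348 ≈ 0.321685.
Pooled p̂ = (486+1077)/(1401+3348) = 1563/4749 = 0.329122.
SE = √(p̂(1−p̂)(1/n₁+1/n₂)) = √(0.329122·0.670878·0.00101246) = √(0.000223552) = 0.014952.
z = (0.346895 − 0.321685)/0.014952 = 0.025210/0.014952 = 1.686.
Two-sided p-value ≈ 2·Φ(−1.686) = 0.0918, so at α = 0.1 we reject H₀.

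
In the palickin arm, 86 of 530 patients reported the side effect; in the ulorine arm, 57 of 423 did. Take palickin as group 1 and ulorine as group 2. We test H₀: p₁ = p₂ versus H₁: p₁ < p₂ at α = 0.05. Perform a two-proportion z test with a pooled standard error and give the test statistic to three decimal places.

z = 1.182

p̂₁ = 86/530 = 0.16226, p̂₂ = 57/423 = 0.13475.
Pooled p̂ = (86+57)/(530+423) = 143/953 = 0.15005.
SE = √(p̂(1−p̂)(1/n₁+1/n₂)) = √(0.15005·0.84995·0.00425086) = √(0.000542141) = 0.02328.
z = (0.16226 − 0.13475)/0.02328 = 0.02751/0.02328 = 1.182.
p-value = P(Z < 1.182) ≈ 0.8813; since p > α = 0.05, fail to reject H₀.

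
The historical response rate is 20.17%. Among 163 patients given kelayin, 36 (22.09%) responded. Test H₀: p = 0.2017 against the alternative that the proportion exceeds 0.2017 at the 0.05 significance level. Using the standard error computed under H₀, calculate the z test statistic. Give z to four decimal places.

z = 0.6096

p̂ = 36/163 = 0.220859.
SE = √(p₀(1−p₀)/n) = √(0.16102/163) = 0.031430.
z = (0.220859 − 0.2017)/0.031430 = 0.019159/0.031430 = 0.6096.
p-value = P(Z > 0.610) ≈ 0.2711. With α = 0.05, fail to reject H₀.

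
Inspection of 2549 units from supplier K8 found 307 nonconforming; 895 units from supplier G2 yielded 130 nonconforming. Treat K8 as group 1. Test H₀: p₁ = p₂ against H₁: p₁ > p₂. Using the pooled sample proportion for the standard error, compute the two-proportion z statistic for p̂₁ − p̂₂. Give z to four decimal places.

z = -1.9186

p̂₁ = 307/2549 ≈ 0.1204394, p̂₂ = 130/895 ≈ 0.1452514.
Pooled p̂ = (307+130)/(2549+895) = 437/3444 = 0.1268873.
SE = √(p̂(1−p̂)(1/n₁+1/n₂)) = √(0.1268873·0.8731127·0.00150963) = √(0.000167247) = 0.0129324.
z = (0.1204394 − 0.1452514)/0.0129324 = -0.0248120/0.0129324 = -1.9186.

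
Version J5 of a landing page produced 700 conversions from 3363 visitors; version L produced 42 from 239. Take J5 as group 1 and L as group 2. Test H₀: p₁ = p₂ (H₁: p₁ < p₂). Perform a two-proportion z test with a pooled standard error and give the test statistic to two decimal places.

p̂₁ = 700/3363 ≈ 0.2081, p̂₂ = 42/239 ≈ 0.1757.
Pooled p̂ = (700+42)/(3363+239) = 742/3602 = 0.2060.
SE = √(0.163562 × 0.00448145) = 0.0271.
z = (0.2081 − 0.1757)/0.0271 = 0.0324/0.0271 = 1.20.

z = 1.20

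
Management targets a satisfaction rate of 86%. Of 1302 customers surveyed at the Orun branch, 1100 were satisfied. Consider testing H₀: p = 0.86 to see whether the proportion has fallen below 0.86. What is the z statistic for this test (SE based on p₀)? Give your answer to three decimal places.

p̂ = 1100/1302 ≈ 0.84485.
Under H₀, SE = √(0.86·0.14/1302) = √(9.24731e-05) = 0.00962.
z = (0.84485 − 0.86)/0.00962 = -0.01515/0.00962 = -1.575.
p-value = P(Z < -1.575) ≈ 0.0576.

z = -1.575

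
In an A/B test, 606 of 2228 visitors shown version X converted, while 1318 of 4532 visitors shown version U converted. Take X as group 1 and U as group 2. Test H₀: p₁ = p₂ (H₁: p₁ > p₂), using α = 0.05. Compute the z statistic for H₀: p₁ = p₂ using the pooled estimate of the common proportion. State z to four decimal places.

z = -1.6126

p̂₁ = 606/2228 = 0.2719928, p̂₂ = 1318/4532 = 0.2908208.
Pooled p̂ = (606+1318)/(2228+4532) = 1924/6760 = 0.2846154.
SE = √(p̂(1−p̂)(1/n₁+1/n₂)) = √(0.2846154·0.7153846·0.000669486) = √(0.000136314) = 0.0116753.
z = (0.2719928 − 0.2908208)/0.0116753 = -0.0188280/0.0116753 = -1.6126.
p-value = P(Z > -1.613) ≈ 0.9466; since p > α = 0.05, fail to reject H₀.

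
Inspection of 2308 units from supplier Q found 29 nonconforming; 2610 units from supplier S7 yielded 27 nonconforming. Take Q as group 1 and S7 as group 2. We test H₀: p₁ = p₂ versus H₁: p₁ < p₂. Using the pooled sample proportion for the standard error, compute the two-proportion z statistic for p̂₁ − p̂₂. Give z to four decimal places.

p̂₁ = 29/2308 = 0.01256499, p̂₂ = 27/2610 = 0.01034483.
Pooled p̂ = (29+27)/(2308+2610) = 56/4918 = 0.01138674.
SE = √(0.0112571 × 0.000816417) = 0.00303158.
z = (0.01256499 − 0.01034483)/0.00303158 = 0.00222016/0.00303158 = 0.7323.
p-value = P(Z < 0.732) ≈ 0.7680.

z = 0.7323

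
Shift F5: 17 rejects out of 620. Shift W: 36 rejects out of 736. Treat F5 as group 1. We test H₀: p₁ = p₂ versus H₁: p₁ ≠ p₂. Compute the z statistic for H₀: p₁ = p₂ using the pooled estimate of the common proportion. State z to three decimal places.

z = -2.035

p̂₁ = 17/620 = 0.02742, p̂₂ = 36/736 = 0.04891.
Pooled p̂ = (17+36)/(620+736) = 53/1356 = 0.03909.
SE = √(p̂(1−p̂)(1/n₁+1/n₂)) = √(0.03909·0.96091·0.0029716) = √(0.000111607) = 0.01056.
z = (0.02742 − 0.04891)/0.01056 = -0.02149/0.01056 = -2.035.
Two-sided p-value ≈ 2·Φ(−2.035) = 0.0419.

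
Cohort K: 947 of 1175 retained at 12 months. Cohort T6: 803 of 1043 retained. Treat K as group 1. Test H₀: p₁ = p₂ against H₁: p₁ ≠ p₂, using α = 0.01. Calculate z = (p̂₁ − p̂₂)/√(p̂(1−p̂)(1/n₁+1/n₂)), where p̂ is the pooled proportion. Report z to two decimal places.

z = 2.08

p̂₁ = 947/1175 = 0.80596, p̂₂ = 803/1043 = 0.76989.
Pooled p̂ = (947+803)/(1175+1043) = 1750/2218 = 0.78900.
SE = √(p̂(1−p̂)(1/n₁+1/n₂)) = √(0.78900·0.21100·0.00180984) = √(0.000301301) = 0.01736.
z = (0.80596 − 0.76989)/0.01736 = 0.03607/0.01736 = 2.08.
p-value = 2·P(Z > 2.078) ≈ 0.0377. With α = 0.01, fail to reject H₀.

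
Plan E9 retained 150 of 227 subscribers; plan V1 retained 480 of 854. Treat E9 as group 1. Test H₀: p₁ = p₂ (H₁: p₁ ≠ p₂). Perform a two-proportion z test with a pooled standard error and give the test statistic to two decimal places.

p̂₁ = 150/227 ≈ 0.6608, p̂₂ = 480/854 ≈ 0.5621.
Pooled p̂ = (150+480)/(227+854) = 630/1081 = 0.5828.
SE = √(0.243145 × 0.00557625) = 0.0368.
z = (0.6608 − 0.5621)/0.0368 = 0.0987/0.0368 = 2.68.
p-value = 2·P(Z > 2.681) ≈ 0.0073.

z = 2.68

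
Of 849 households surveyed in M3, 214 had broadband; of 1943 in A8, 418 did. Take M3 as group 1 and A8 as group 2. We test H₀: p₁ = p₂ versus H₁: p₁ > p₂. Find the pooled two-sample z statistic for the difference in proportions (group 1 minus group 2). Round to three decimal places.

z = 2.145

p̂₁ = 214/849 ≈ 0.25206, p̂₂ = 418/1943 ≈ 0.21513.
Pooled p̂ = (214+418)/(849+1943) = 632/2792 = 0.22636.
SE = √(0.175122 × 0.00169252) = 0.01722.
z = (0.25206 − 0.21513)/0.01722 = 0.03693/0.01722 = 2.145.
p-value = P(Z > 2.145) ≈ 0.0160.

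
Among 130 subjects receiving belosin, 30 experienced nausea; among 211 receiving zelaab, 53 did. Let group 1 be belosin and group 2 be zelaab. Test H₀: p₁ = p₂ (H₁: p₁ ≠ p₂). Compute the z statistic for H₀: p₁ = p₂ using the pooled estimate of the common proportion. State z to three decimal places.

z = -0.427

p̂₁ = 30/130 ≈ 0.23077, p̂₂ = 53/211 ≈ 0.25118.
Pooled p̂ = (30+53)/(130+211) = 83/341 = 0.24340.
SE = √(0.184157 × 0.0124316) = 0.04785.
z = (0.23077 − 0.25118)/0.04785 = -0.02041/0.04785 = -0.427.
p-value = 2·P(Z > 0.427) ≈ 0.6696.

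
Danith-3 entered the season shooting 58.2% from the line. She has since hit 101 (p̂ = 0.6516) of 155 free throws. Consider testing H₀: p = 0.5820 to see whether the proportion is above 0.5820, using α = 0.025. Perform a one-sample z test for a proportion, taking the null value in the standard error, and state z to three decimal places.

p̂ = 101/155 = 0.65161.
Under H₀, SE = √(0.582·0.418/155) = √(0.00156952) = 0.03962.
z = (0.65161 − 0.582)/0.03962 = 0.06961/0.03962 = 1.757.
p-value = P(Z > 1.757) ≈ 0.0394. With α = 0.025, fail to reject H₀.

z = 1.757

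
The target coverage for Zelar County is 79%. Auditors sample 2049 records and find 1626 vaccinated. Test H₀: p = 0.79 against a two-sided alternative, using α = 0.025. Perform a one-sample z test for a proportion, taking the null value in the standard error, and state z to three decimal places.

z = 0.395

p̂ = 1626/2049 = 0.793558.
SE = √(p₀(1−p₀)/n) = √(0.1659/2049) = 0.008998.
z = (0.793558 − 0.79)/0.008998 = 0.003558/0.008998 = 0.395.
p-value = 2·P(Z > 0.395) ≈ 0.6925. With α = 0.025, fail to reject H₀.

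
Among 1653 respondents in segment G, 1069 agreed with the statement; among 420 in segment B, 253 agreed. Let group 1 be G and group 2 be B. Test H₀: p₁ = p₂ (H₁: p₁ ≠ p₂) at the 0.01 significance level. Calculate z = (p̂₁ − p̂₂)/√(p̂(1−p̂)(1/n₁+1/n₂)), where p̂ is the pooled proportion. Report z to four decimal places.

z = 1.6875

p̂₁ = 1069/1653 = 0.646703, p̂₂ = 253/420 = 0.602381.
Pooled p̂ = (1069+253)/(1653+420) = 1322/2073 = 0.637723.
SE = √(p̂(1−p̂)(1/n₁+1/n₂)) = √(0.637723·0.362277·0.00298591) = √(0.000689842) = 0.026265.
z = (0.646703 − 0.602381)/0.026265 = 0.044322/0.026265 = 1.6875.
p-value = 2·P(Z > 1.688) ≈ 0.0915; since p > α = 0.01, fail to reject H₀.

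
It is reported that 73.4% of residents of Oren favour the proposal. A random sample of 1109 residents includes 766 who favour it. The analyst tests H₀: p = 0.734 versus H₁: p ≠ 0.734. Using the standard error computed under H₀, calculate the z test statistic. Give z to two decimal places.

z = -3.26

p̂ = 766/1109 = 0.6907.
Standard error under H₀: √(0.734×0.266/1109) = 0.0133.
z = (0.6907 − 0.734)/0.0133 = -0.0433/0.0133 = -3.26.
Two-sided p-value ≈ 2·Φ(−3.262) = 0.0011.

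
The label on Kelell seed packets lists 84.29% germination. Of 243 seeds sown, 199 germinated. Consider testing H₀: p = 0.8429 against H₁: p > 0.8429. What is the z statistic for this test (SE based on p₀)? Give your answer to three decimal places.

z = -1.027

p̂ = 199/243 ≈ 0.81893.
Under H₀, SE = √(0.8429·0.1571/243) = √(0.000544937) = 0.02334.
z = (0.81893 − 0.8429)/0.02334 = -0.02397/0.02334 = -1.027.
p-value = P(Z > -1.027) ≈ 0.8477.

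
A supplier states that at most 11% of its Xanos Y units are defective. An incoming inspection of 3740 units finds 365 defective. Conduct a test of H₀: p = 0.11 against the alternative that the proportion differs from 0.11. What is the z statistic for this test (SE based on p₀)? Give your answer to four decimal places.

z = -2.4249

p̂ = 365/3740 ≈ 0.097594.
SE = √(p₀(1−p₀)/n) = √(0.0979/3740) = 0.005116.
z = (0.097594 − 0.11)/0.005116 = -0.012406/0.005116 = -2.4249.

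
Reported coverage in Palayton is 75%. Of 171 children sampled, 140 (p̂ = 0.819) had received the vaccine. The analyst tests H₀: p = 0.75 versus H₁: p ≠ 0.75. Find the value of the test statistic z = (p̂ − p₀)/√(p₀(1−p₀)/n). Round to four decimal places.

p̂ = 140/171 = 0.818713.
SE = √(p₀(1−p₀)/n) = √(0.1875/171) = 0.033113.
z = (0.818713 − 0.75)/0.033113 = 0.068713/0.033113 = 2.0751.
Two-sided p-value ≈ 2·Φ(−2.075) = 0.0380.

z = 2.0751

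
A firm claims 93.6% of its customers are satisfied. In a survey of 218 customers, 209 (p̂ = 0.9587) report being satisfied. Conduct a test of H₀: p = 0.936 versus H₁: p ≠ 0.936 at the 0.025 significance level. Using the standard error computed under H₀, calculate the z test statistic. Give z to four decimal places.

z = 1.3703

p̂ = 209/218 = 0.958716.
Standard error under H₀: √(0.936×0.064/218) = 0.016577.
z = (0.958716 − 0.936)/0.016577 = 0.022716/0.016577 = 1.3703.
Two-sided p-value ≈ 2·Φ(−1.370) = 0.1706; since p > α = 0.025, fail to reject H₀.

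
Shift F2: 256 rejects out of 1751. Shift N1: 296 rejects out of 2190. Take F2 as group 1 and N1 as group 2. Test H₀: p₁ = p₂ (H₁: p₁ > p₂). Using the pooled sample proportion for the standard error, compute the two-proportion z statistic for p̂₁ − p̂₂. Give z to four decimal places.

p̂₁ = 256/1751 ≈ 0.146202, p̂₂ = 296/2190 ≈ 0.135160.
Pooled p̂ = (256+296)/(1751+2190) = 552/3941 = 0.140066.
SE = √(0.120447 × 0.00102772) = 0.011126.
z = (0.146202 − 0.135160)/0.011126 = 0.011042/0.011126 = 0.9925.

z = 0.9925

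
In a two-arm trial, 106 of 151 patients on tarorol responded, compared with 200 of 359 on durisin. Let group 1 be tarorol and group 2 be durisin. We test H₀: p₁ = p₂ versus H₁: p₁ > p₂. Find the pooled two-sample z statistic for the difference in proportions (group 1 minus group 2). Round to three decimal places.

p̂₁ = 106/151 = 0.70199, p̂₂ = 200/359 = 0.55710.
Pooled p̂ = (106+200)/(151+359) = 306/510 = 0.60000.
SE = √(p̂(1−p̂)(1/n₁+1/n₂)) = √(0.60000·0.40000·0.00940803) = √(0.00225793) = 0.04752.
z = (0.70199 − 0.55710)/0.04752 = 0.14489/0.04752 = 3.049.
p-value = P(Z > 3.049) ≈ 0.0011.

z = 3.049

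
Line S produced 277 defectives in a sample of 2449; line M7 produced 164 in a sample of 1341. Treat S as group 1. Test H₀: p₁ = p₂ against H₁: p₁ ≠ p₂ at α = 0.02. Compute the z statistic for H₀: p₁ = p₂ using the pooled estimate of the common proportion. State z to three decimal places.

p̂₁ = 277/2449 = 0.11311, p̂₂ = 164/1341 = 0.12230.
Pooled p̂ = (277+164)/(2449+1341) = 441/3790 = 0.11636.
SE = √(0.102819 × 0.00115404) = 0.01089.
z = (0.11311 − 0.12230)/0.01089 = -0.00919/0.01089 = -0.844.
Two-sided p-value ≈ 2·Φ(−0.844) = 0.3989. With α = 0.02, fail to reject H₀.

z = -0.844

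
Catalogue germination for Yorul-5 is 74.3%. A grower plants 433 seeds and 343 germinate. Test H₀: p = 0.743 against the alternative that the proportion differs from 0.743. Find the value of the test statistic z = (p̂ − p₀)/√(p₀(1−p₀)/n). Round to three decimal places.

p̂ = 343/433 = 0.79215.
Under H₀, SE = √(0.743·0.257/433) = √(0.000440995) = 0.02100.
z = (0.79215 − 0.743)/0.02100 = 0.04915/0.02100 = 2.340.
p-value = 2·P(Z > 2.340) ≈ 0.0193.

z = 2.340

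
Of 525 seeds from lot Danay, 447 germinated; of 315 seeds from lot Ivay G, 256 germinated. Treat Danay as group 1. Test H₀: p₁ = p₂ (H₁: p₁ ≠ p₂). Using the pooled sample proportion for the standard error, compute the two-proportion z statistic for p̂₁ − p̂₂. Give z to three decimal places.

z = 1.471

p̂₁ = 447/525 = 0.85143, p̂₂ = 256/315 = 0.81270.
Pooled p̂ = (447+256)/(525+315) = 703/840 = 0.83690.
SE = √(0.136495 × 0.00507937) = 0.02633.
z = (0.85143 − 0.81270)/0.02633 = 0.03873/0.02633 = 1.471.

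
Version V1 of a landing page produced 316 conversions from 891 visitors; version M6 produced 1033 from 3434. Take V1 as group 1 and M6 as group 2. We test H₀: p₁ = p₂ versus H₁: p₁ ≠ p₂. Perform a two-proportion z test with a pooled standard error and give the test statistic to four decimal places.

z = 3.0912

p̂₁ = 316/891 ≈ 0.354658, p̂₂ = 1033/3434 ≈ 0.300815.
Pooled p̂ = (316+1033)/(891+3434) = 1349/4325 = 0.311908.
SE = √(p̂(1−p̂)(1/n₁+1/n₂)) = √(0.311908·0.688092·0.00141354) = √(0.000303376) = 0.017418.
z = (0.354658 − 0.300815)/0.017418 = 0.053843/0.017418 = 3.0912.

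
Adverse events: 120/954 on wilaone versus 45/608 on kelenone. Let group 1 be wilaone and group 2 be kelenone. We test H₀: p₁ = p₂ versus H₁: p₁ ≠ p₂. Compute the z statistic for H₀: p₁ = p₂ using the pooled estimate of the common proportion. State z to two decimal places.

p̂₁ = 120/954 = 0.12579, p̂₂ = 45/608 = 0.07401.
Pooled p̂ = (120+45)/(954+608) = 165/1562 = 0.10563.
SE = √(0.0944753 × 0.00269295) = 0.01595.
z = (0.12579 − 0.07401)/0.01595 = 0.05178/0.01595 = 3.25.

z = 3.25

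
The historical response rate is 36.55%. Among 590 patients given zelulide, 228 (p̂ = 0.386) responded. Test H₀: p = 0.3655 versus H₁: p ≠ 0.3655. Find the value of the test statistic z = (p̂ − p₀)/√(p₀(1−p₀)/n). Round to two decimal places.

z = 1.06

p̂ = 228/590 ≈ 0.3864.
Standard error under H₀: √(0.3655×0.6345/590) = 0.0198.
z = (0.3864 − 0.3655)/0.0198 = 0.0209/0.0198 = 1.06.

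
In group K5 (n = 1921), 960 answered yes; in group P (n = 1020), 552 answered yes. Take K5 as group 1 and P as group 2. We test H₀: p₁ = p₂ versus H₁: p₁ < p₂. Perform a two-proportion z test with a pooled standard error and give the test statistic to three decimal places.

z = -2.140

p̂₁ = 960/1921 ≈ 0.49974, p̂₂ = 552/1020 ≈ 0.54118.
Pooled p̂ = (960+552)/(1921+1020) = 1512/2941 = 0.51411.
SE = √(p̂(1−p̂)(1/n₁+1/n₂)) = √(0.51411·0.48589·0.00150095) = √(0.00037494) = 0.01936.
z = (0.49974 − 0.54118)/0.01936 = -0.04144/0.01936 = -2.140.
p-value = P(Z < -2.140) ≈ 0.0162.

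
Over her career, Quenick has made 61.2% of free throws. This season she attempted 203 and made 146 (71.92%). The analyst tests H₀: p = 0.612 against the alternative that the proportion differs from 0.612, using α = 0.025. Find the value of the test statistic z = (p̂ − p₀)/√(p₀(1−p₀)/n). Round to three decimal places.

z = 3.135

p̂ = 146/203 ≈ 0.71921.
Under H₀, SE = √(0.612·0.388/203) = √(0.00116973) = 0.03420.
z = (0.71921 − 0.612)/0.03420 = 0.10721/0.03420 = 3.135.
p-value = 2·P(Z > 3.135) ≈ 0.0017. With α = 0.025, reject H₀.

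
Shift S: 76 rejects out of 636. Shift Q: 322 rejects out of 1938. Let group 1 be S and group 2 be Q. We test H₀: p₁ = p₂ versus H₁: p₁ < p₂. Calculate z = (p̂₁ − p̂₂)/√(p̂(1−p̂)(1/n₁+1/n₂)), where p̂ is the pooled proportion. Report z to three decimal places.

z = -2.824

p̂₁ = 76/636 ≈ 0.11950, p̂₂ = 322/1938 ≈ 0.16615.
Pooled p̂ = (76+322)/(636+1938) = 398/2574 = 0.15462.
SE = √(0.130715 × 0.00208832) = 0.01652.
z = (0.11950 − 0.16615)/0.01652 = -0.04665/0.01652 = -2.824.
p-value = P(Z < -2.824) ≈ 0.0024.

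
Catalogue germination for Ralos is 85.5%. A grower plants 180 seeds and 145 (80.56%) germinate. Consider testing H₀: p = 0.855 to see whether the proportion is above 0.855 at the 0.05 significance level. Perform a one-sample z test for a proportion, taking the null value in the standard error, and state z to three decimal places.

z = -1.884

p̂ = 145/180 ≈ 0.80556.
Under H₀, SE = √(0.855·0.145/180) = √(0.00068875) = 0.02624.
z = (0.80556 − 0.855)/0.02624 = -0.04944/0.02624 = -1.884.
p-value = P(Z > -1.884) ≈ 0.9702; since p > α = 0.05, fail to reject H₀.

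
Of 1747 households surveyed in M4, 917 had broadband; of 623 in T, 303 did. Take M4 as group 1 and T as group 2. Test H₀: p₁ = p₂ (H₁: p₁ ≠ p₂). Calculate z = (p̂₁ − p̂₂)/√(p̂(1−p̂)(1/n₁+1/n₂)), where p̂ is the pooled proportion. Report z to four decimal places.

z = 1.6527

p̂₁ = 917/1747 ≈ 0.524900, p̂₂ = 303/623 ≈ 0.486356.
Pooled p̂ = (917+303)/(1747+623) = 1220/2370 = 0.514768.
SE = √(p̂(1−p̂)(1/n₁+1/n₂)) = √(0.514768·0.485232·0.00217755) = √(0.000543912) = 0.023322.
z = (0.524900 − 0.486356)/0.023322 = 0.038544/0.023322 = 1.6527.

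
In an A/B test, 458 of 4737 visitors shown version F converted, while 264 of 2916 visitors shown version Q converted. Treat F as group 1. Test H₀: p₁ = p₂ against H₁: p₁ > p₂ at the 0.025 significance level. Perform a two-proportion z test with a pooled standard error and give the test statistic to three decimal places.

p̂₁ = 458/4737 ≈ 0.096686, p̂₂ = 264/2916 ≈ 0.090535.
Pooled p̂ = (458+264)/(4737+2916) = 722/7653 = 0.094342.
SE = √(0.0854417 × 0.00055404) = 0.006880.
z = (0.096686 − 0.090535)/0.006880 = 0.006151/0.006880 = 0.894.
p-value = P(Z > 0.894) ≈ 0.1857; since p > α = 0.025, fail to reject H₀.

z = 0.894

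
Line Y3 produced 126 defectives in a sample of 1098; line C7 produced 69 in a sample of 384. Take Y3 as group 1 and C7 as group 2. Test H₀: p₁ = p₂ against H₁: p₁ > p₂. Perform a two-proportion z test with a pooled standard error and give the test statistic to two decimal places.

z = -3.24

p̂₁ = 126/1098 = 0.11475, p̂₂ = 69/384 = 0.17969.
Pooled p̂ = (126+69)/(1098+384) = 195/1482 = 0.13158.
SE = √(p̂(1−p̂)(1/n₁+1/n₂)) = √(0.13158·0.86842·0.00351491) = √(0.000401635) = 0.02004.
z = (0.11475 − 0.17969)/0.02004 = -0.06494/0.02004 = -3.24.
p-value = P(Z > -3.240) ≈ 0.9994.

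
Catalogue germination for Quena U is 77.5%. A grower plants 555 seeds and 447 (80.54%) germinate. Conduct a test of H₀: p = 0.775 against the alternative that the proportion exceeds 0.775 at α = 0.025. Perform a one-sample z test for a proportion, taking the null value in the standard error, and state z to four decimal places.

z = 1.7154

p̂ = 447/555 = 0.805405.
Standard error under H₀: √(0.775×0.225/555) = 0.017725.
z = (0.805405 − 0.775)/0.017725 = 0.030405/0.017725 = 1.7154.
p-value = P(Z > 1.715) ≈ 0.0431. With α = 0.025, fail to reject H₀.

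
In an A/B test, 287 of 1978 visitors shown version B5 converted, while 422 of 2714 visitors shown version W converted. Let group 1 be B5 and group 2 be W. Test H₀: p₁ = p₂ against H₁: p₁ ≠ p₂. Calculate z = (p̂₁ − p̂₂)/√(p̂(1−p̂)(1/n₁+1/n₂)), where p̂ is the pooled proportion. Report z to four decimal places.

z = -0.9816

p̂₁ = 287/1978 = 0.1450961, p̂₂ = 422/2714 = 0.1554901.
Pooled p̂ = (287+422)/(1978+2714) = 709/4692 = 0.1511083.
SE = √(0.128275 × 0.000874021) = 0.0105884.
z = (0.1450961 − 0.1554901)/0.0105884 = -0.0103940/0.0105884 = -0.9816.
Two-sided p-value ≈ 2·Φ(−0.982) = 0.3263.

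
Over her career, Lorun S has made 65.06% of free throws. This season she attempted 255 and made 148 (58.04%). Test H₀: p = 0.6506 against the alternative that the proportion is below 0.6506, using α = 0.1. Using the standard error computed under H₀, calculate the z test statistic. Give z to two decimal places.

z = -2.35

p̂ = 148/255 ≈ 0.5804.
Under H₀, SE = √(0.6506·0.3494/255) = √(0.00089145) = 0.0299.
z = (0.5804 − 0.6506)/0.0299 = -0.0702/0.0299 = -2.35.
p-value = P(Z < -2.351) ≈ 0.0093. With α = 0.1, reject H₀.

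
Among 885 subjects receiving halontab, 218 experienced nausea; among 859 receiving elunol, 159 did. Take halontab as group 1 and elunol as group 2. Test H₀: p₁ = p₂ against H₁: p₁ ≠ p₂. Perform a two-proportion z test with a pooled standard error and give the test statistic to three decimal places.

z = 3.106

p̂₁ = 218/885 = 0.246328, p̂₂ = 159/859 = 0.185099.
Pooled p̂ = (218+159)/(885+859) = 377/1744 = 0.216170.
SE = √(0.16944 × 0.00229409) = 0.019716.
z = (0.246328 − 0.185099)/0.019716 = 0.061229/0.019716 = 3.106.
Two-sided p-value ≈ 2·Φ(−3.106) = 0.0019.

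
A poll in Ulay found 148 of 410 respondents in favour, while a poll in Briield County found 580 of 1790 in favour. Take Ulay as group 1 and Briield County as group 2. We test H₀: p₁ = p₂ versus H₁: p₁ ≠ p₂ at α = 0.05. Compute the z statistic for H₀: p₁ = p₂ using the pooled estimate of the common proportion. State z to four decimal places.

z = 1.4344

p̂₁ = 148/410 = 0.360976, p̂₂ = 580/1790 = 0.324022.
Pooled p̂ = (148+580)/(410+1790) = 728/2200 = 0.330909.
SE = √(0.221408 × 0.00299768) = 0.025763.
z = (0.360976 − 0.324022)/0.025763 = 0.036954/0.025763 = 1.4344.
p-value = 2·P(Z > 1.434) ≈ 0.1515, so at α = 0.05 we fail to reject H₀.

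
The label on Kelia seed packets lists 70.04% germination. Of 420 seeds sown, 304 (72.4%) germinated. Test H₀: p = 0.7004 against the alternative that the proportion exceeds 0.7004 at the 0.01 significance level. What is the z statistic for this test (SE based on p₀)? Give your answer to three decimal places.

z = 1.047

p̂ = 304/420 ≈ 0.72381.
SE = √(p₀(1−p₀)/n) = √(0.20984/420) = 0.02235.
z = (0.72381 − 0.7004)/0.02235 = 0.02341/0.02235 = 1.047.
p-value = P(Z > 1.047) ≈ 0.1475, so at α = 0.01 we fail to reject H₀.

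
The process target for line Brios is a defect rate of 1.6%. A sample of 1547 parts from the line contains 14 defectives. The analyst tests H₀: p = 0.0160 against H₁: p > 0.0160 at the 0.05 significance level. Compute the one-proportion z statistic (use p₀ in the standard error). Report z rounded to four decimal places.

z = -2.1786

p̂ = 14/1547 = 0.0090498.
SE = √(p₀(1−p₀)/n) = √(0.015744/1547) = 0.0031902.
z = (0.0090498 − 0.016)/0.0031902 = -0.0069502/0.0031902 = -2.1786.
p-value = P(Z > -2.179) ≈ 0.9853, so at α = 0.05 we fail to reject H₀.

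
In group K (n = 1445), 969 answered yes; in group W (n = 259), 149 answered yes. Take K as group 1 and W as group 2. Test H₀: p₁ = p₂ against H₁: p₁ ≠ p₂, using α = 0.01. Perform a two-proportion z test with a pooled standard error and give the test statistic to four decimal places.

p̂₁ = 969/1445 ≈ 0.6705882, p̂₂ = 149/259 ≈ 0.5752896.
Pooled p̂ = (969+149)/(1445+259) = 1118/1704 = 0.6561033.
SE = √(p̂(1−p̂)(1/n₁+1/n₂)) = √(0.6561033·0.3438967·0.00455305) = √(0.00102731) = 0.0320517.
z = (0.6705882 − 0.5752896)/0.0320517 = 0.0952986/0.0320517 = 2.9733.
p-value = 2·P(Z > 2.973) ≈ 0.0029; since p < α = 0.01, reject H₀.

z = 2.9733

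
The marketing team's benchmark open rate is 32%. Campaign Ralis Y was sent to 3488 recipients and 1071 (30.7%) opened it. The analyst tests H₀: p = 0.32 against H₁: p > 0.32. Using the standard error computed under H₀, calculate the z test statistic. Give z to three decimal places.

p̂ = 1071/3488 ≈ 0.30705.
Standard error under H₀: √(0.32×0.68/3488) = 0.00790.
z = (0.30705 − 0.32)/0.00790 = -0.01295/0.00790 = -1.639.
p-value = P(Z > -1.639) ≈ 0.9494.

z = -1.639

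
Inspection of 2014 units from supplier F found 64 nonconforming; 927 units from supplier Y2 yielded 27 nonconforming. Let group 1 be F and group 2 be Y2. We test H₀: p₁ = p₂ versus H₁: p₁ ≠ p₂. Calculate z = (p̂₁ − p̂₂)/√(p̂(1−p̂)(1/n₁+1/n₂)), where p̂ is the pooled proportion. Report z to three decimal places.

z = 0.386

p̂₁ = 64/2014 ≈ 0.03178, p̂₂ = 27/927 ≈ 0.02913.
Pooled p̂ = (64+27)/(2014+927) = 91/2941 = 0.03094.
SE = √(0.0299845 × 0.00157527) = 0.00687.
z = (0.03178 − 0.02913)/0.00687 = 0.00265/0.00687 = 0.386.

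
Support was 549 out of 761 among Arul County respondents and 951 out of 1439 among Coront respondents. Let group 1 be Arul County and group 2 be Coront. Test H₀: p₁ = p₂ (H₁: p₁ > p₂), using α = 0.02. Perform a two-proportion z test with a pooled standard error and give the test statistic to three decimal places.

z = 2.900

p̂₁ = 549/761 ≈ 0.721419, p̂₂ = 951/1439 ≈ 0.660876.
Pooled p̂ = (549+951)/(761+1439) = 1500/2200 = 0.681818.
SE = √(p̂(1−p̂)(1/n₁+1/n₂)) = √(0.681818·0.318182·0.00200899) = √(0.000435834) = 0.020877.
z = (0.721419 − 0.660876)/0.020877 = 0.060543/0.020877 = 2.900.
p-value = P(Z > 2.900) ≈ 0.0019, so at α = 0.02 we reject H₀.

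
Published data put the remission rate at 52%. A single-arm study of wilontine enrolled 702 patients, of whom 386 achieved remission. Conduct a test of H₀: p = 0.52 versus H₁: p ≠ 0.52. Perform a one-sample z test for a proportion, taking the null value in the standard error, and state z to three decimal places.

p̂ = 386/702 = 0.54986.
SE = √(p₀(1−p₀)/n) = √(0.2496/702) = 0.01886.
z = (0.54986 − 0.52)/0.01886 = 0.02986/0.01886 = 1.583.
Two-sided p-value ≈ 2·Φ(−1.583) = 0.1133.

z = 1.583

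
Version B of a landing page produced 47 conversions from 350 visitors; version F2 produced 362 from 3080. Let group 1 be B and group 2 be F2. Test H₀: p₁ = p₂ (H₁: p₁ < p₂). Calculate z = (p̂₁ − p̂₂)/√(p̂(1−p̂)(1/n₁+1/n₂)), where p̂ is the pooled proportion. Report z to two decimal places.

z = 0.92

p̂₁ = 47/350 = 0.1343, p̂₂ = 362/3080 = 0.1175.
Pooled p̂ = (47+362)/(350+3080) = 409/3430 = 0.1192.
SE = √(0.105023 × 0.00318182) = 0.0183.
z = (0.1343 − 0.1175)/0.0183 = 0.0168/0.0183 = 0.92.
p-value = P(Z < 0.916) ≈ 0.8203.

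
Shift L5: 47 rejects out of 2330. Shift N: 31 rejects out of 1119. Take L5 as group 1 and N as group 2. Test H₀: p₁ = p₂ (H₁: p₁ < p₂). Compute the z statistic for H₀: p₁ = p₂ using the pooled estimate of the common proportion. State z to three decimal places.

p̂₁ = 47/2330 = 0.020172, p̂₂ = 31/1119 = 0.027703.
Pooled p̂ = (47+31)/(2330+1119) = 78/3449 = 0.022615.
SE = √(0.0221038 × 0.00132284) = 0.005407.
z = (0.020172 − 0.027703)/0.005407 = -0.007531/0.005407 = -1.393.

z = -1.393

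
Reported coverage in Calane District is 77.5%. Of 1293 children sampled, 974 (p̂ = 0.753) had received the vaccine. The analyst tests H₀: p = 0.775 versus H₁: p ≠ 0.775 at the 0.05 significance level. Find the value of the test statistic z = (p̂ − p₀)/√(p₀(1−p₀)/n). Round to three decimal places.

z = -1.870

p̂ = 974/1293 ≈ 0.75329.
SE = √(p₀(1−p₀)/n) = √(0.17437/1293) = 0.01161.
z = (0.75329 − 0.775)/0.01161 = -0.02171/0.01161 = -1.870.
Two-sided p-value ≈ 2·Φ(−1.870) = 0.0615, so at α = 0.05 we fail to reject H₀.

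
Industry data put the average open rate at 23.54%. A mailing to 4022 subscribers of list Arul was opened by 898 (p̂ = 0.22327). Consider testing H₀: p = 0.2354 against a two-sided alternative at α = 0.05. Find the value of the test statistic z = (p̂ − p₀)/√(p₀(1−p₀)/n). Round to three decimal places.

z = -1.813

p̂ = 898/4022 = 0.22327.
Under H₀, SE = √(0.2354·0.7646/4022) = √(4.47506e-05) = 0.00669.
z = (0.22327 − 0.2354)/0.00669 = -0.01213/0.00669 = -1.813.
Two-sided p-value ≈ 2·Φ(−1.813) = 0.0698. With α = 0.05, fail to reject H₀.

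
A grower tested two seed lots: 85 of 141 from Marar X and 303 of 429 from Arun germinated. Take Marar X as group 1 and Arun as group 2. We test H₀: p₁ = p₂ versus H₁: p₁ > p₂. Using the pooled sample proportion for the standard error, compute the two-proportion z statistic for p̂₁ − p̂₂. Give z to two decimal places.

p̂₁ = 85/141 = 0.60284, p̂₂ = 303/429 = 0.70629.
Pooled p̂ = (85+303)/(141+429) = 388/570 = 0.68070.
SE = √(0.217347 × 0.0094232) = 0.04526.
z = (0.60284 − 0.70629)/0.04526 = -0.10345/0.04526 = -2.29.

z = -2.29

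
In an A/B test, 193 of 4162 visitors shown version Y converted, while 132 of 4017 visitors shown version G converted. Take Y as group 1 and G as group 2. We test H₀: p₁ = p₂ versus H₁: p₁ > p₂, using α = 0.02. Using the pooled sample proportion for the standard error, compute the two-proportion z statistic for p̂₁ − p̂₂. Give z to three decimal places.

p̂₁ = 193/4162 = 0.04637, p̂₂ = 132/4017 = 0.03286.
Pooled p̂ = (193+132)/(4162+4017) = 325/8179 = 0.03974.
SE = √(p̂(1−p̂)(1/n₁+1/n₂)) = √(0.03974·0.96026·0.000489211) = √(1.86668e-05) = 0.00432.
z = (0.04637 − 0.03286)/0.00432 = 0.01351/0.00432 = 3.127.
p-value = P(Z > 3.127) ≈ 0.0009. With α = 0.02, reject H₀.

z = 3.127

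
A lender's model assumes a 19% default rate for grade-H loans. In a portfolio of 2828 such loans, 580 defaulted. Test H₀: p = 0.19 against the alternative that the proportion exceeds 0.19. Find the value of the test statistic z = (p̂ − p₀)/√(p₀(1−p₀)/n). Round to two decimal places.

z = 2.05

p̂ = 580/2828 ≈ 0.205092.
Under H₀, SE = √(0.19·0.81/2828) = √(5.44201e-05) = 0.007377.
z = (0.205092 − 0.19)/0.007377 = 0.015092/0.007377 = 2.05.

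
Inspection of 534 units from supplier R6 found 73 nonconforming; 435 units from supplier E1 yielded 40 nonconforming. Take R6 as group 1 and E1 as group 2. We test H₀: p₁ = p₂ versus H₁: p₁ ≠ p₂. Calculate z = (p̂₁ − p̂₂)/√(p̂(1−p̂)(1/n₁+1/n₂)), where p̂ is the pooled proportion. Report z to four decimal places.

z = 2.1587

p̂₁ = 73/534 = 0.136704, p̂₂ = 40/435 = 0.091954.
Pooled p̂ = (73+40)/(534+435) = 113/969 = 0.116615.
SE = √(p̂(1−p̂)(1/n₁+1/n₂)) = √(0.116615·0.883385·0.00417151) = √(0.000429732) = 0.020730.
z = (0.136704 − 0.091954)/0.020730 = 0.044750/0.020730 = 2.1587.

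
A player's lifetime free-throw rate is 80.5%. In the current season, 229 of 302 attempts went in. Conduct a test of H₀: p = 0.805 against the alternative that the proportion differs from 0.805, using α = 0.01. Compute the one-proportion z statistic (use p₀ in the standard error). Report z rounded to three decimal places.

p̂ = 229/302 ≈ 0.75828.
SE = √(p₀(1−p₀)/n) = √(0.15697/302) = 0.02280.
z = (0.75828 − 0.805)/0.02280 = -0.04672/0.02280 = -2.049.
Two-sided p-value ≈ 2·Φ(−2.049) = 0.0404. With α = 0.01, fail to reject H₀.

z = -2.049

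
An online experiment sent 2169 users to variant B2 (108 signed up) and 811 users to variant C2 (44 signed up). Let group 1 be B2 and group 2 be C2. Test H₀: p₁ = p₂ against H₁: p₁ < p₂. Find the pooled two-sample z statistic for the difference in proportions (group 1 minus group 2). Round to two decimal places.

z = -0.49

p̂₁ = 108/2169 = 0.0498, p̂₂ = 44/811 = 0.0543.
Pooled p̂ = (108+44)/(2169+811) = 152/2980 = 0.0510.
SE = √(0.048405 × 0.00169409) = 0.0091.
z = (0.0498 − 0.0543)/0.0091 = -0.0045/0.0091 = -0.49.
p-value = P(Z < -0.493) ≈ 0.3111.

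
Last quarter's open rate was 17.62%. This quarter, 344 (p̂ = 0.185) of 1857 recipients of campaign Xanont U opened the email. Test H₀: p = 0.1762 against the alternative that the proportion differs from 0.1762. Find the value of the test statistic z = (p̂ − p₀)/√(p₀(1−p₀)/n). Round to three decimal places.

z = 1.023

p̂ = 344/1857 = 0.185245.
SE = √(p₀(1−p₀)/n) = √(0.14515/1857) = 0.008841.
z = (0.185245 − 0.1762)/0.008841 = 0.009045/0.008841 = 1.023.
Two-sided p-value ≈ 2·Φ(−1.023) = 0.3063.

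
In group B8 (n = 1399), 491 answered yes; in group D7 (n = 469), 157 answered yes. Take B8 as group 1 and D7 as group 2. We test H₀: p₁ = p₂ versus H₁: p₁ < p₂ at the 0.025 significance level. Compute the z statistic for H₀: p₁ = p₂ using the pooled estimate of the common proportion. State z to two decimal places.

z = 0.64

p̂₁ = 491/1399 = 0.3510, p̂₂ = 157/469 = 0.3348.
Pooled p̂ = (491+157)/(1399+469) = 648/1868 = 0.3469.
SE = √(p̂(1−p̂)(1/n₁+1/n₂)) = √(0.3469·0.6531·0.00284699) = √(0.000645011) = 0.0254.
z = (0.3510 − 0.3348)/0.0254 = 0.0162/0.0254 = 0.64.
p-value = P(Z < 0.638) ≈ 0.7384; since p > α = 0.025, fail to reject H₀.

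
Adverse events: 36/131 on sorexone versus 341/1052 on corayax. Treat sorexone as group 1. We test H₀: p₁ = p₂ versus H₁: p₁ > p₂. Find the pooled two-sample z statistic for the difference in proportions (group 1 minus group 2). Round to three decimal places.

z = -1.143

p̂₁ = 36/131 = 0.27481, p̂₂ = 341/1052 = 0.32414.
Pooled p̂ = (36+341)/(131+1052) = 377/1183 = 0.31868.
SE = √(p̂(1−p̂)(1/n₁+1/n₂)) = √(0.31868·0.68132·0.00858416) = √(0.00186382) = 0.04317.
z = (0.27481 − 0.32414)/0.04317 = -0.04933/0.04317 = -1.143.
p-value = P(Z > -1.143) ≈ 0.8734.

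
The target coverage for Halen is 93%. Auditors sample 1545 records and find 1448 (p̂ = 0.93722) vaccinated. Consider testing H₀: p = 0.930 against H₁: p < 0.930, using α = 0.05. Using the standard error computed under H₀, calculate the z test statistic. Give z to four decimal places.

z = 1.1118

p̂ = 1448/1545 ≈ 0.937217.
Under H₀, SE = √(0.93·0.07/1545) = √(4.21359e-05) = 0.006491.
z = (0.937217 − 0.93)/0.006491 = 0.007217/0.006491 = 1.1118.
p-value = P(Z < 1.112) ≈ 0.8669. With α = 0.05, fail to reject H₀.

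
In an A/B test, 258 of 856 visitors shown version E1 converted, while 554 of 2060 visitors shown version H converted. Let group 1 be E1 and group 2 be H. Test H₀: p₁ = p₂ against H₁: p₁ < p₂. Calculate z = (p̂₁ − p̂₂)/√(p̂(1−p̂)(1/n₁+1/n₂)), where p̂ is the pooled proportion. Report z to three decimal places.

z = 1.781

p̂₁ = 258/856 = 0.30140, p̂₂ = 554/2060 = 0.26893.
Pooled p̂ = (258+554)/(856+2060) = 812/2916 = 0.27846.
SE = √(p̂(1−p̂)(1/n₁+1/n₂)) = √(0.27846·0.72154·0.00165366) = √(0.000332256) = 0.01823.
z = (0.30140 − 0.26893)/0.01823 = 0.03247/0.01823 = 1.781.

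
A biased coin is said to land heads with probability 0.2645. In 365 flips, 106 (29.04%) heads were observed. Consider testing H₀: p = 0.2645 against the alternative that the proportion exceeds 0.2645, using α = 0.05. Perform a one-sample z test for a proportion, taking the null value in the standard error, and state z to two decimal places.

p̂ = 106/365 = 0.2904.
Standard error under H₀: √(0.2645×0.7355/365) = 0.0231.
z = (0.2904 − 0.2645)/0.0231 = 0.0259/0.0231 = 1.12.
p-value = P(Z > 1.122) ≈ 0.1309. With α = 0.05, fail to reject H₀.

z = 1.12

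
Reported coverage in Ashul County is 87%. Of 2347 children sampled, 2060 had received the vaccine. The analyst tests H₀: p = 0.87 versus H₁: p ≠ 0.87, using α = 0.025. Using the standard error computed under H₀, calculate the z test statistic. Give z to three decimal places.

z = 1.112

p̂ = 2060/2347 = 0.87772.
Standard error under H₀: √(0.87×0.13/2347) = 0.00694.
z = (0.87772 − 0.87)/0.00694 = 0.00772/0.00694 = 1.112.
Two-sided p-value ≈ 2·Φ(−1.112) = 0.2663. With α = 0.025, fail to reject H₀.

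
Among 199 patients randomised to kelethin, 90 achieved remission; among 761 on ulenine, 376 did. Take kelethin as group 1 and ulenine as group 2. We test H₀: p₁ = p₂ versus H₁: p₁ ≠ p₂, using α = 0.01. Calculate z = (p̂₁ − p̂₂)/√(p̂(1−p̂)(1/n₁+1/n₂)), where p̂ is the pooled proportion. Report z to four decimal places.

p̂₁ = 90/199 ≈ 0.452261, p̂₂ = 376/761 ≈ 0.494087.
Pooled p̂ = (90+376)/(199+761) = 466/960 = 0.485417.
SE = √(p̂(1−p̂)(1/n₁+1/n₂)) = √(0.485417·0.514583·0.00633919) = √(0.00158345) = 0.039793.
z = (0.452261 − 0.494087)/0.039793 = -0.041826/0.039793 = -1.0511.
Two-sided p-value ≈ 2·Φ(−1.051) = 0.2932, so at α = 0.01 we fail to reject H₀.

z = -1.0511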